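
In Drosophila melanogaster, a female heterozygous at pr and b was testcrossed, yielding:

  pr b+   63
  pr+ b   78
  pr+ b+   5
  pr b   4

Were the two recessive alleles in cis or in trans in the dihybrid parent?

trans

The two most frequent classes are pr+ b (78) and pr b+ (63); these are the parental (non-recombinant) types.
So the F1 carried pr+ b on one chromosome and pr b+ on the other — the recessive alleles are on opposite chromosomes (trans / repulsion).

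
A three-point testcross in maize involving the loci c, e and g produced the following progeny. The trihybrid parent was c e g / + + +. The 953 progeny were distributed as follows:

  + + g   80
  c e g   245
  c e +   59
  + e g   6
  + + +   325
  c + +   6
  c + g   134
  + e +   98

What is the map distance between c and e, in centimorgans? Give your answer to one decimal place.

25.6 centimorgans

The two rarest classes, + e g and c + +, are the double crossovers. Comparing them with the parentals, only the c allele has switched, so c is the middle locus and the order is g – c – e.
Crossovers in the c–e interval produce the single-crossover classes c + g and + e + (134 + 98 = 232) plus the double crossovers (12).
RF(c–e) = (232 + 12) / 953 = 244/953 = 0.2560 → 25.6 centimorgans.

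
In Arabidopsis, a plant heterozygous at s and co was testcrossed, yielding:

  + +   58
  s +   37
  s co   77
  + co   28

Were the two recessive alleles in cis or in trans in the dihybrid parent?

The two most frequent classes are + + (58) and s co (77); these are the parental (non-recombinant) types.
So the F1 carried + + on one chromosome and s co on the other — the recessive alleles are on the same chromosome (cis / coupling).

cis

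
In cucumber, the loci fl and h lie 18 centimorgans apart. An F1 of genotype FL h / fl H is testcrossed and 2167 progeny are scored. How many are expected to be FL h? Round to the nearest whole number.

A map distance of 18 centimorgans corresponds to a recombination frequency of 0.180.
The F1 is FL h / fl H, so FL h is a parental gamete class with expected frequency (1 − r)/2 = 0.820/2 = 0.4100.
Expected number = 0.4100 × 2167 = 888.47 ≈ 888.

888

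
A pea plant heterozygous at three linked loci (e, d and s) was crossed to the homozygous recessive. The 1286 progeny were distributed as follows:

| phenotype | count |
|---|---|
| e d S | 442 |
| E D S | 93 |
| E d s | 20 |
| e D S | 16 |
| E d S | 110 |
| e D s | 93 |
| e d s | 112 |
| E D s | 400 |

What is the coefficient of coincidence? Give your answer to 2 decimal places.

0.80

The two most frequent reciprocal classes, E D s and e d S, are the parental types, so the F1 was E D s / e d S.
The two rarest classes, E d s and e D S, are the double crossovers. Comparing them with the parentals, only the d allele has switched, so d is the middle locus and the order is s – d – e.
s–d: (205 + 36)/1286 = 0.1874; d–e: (203 + 36)/1286 = 0.1858.
Expected DCO frequency = 0.1874 × 0.1858 ≈ 0.03482; observed = 36/1286 ≈ 0.02799.
Coefficient of coincidence = 0.02799/0.03482 ≈ 0.80.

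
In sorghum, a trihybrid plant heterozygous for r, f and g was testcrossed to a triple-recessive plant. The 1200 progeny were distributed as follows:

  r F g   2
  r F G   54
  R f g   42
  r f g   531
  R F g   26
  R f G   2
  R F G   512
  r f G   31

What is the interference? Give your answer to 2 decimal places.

0.21

The two most frequent reciprocal classes, r f g and R F G, are the parental types, so the F1 was r f g / R F G.
The two rarest classes, r F g and R f G, are the double crossovers. Comparing them with the parentals, only the f allele has switched, so f is the middle locus and the order is g – f – r.
g–f: (57 + 4)/1200 = 0.0508; f–r: (96 + 4)/1200 = 0.0833.
Expected DCO frequency = 0.0508 × 0.0833 ≈ 0.00423; observed = 4/1200 ≈ 0.00333.
Coefficient of coincidence = 0.00333/0.00423 ≈ 0.79; interference = 1 − 0.79 = 0.21.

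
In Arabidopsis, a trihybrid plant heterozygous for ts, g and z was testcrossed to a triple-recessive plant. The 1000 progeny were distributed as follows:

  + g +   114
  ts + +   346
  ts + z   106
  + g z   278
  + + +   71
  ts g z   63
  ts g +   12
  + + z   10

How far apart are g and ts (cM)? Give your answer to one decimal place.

The two most frequent reciprocal classes, ts + + and + g z, are the parental types, so the F1 was ts + + / + g z.
The two rarest classes, ts g + and + + z, are the double crossovers. Comparing them with the parentals, only the g allele has switched, so g is the middle locus and the order is ts – g – z.
Crossovers in the ts–g interval produce the single-crossover classes + + + and ts g z (71 + 63 = 134) plus the double crossovers (22).
RF(ts–g) = (134 + 22) / 1000 = 156/1000 = 0.1560 → 15.6 cM.

15.6 cM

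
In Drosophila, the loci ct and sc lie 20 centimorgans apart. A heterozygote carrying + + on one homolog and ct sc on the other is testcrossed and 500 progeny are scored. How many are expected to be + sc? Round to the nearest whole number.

A map distance of 20 centimorgans corresponds to a recombination frequency of 0.200.
The F1 is + + / ct sc, so + sc is a recombinant gamete class with expected frequency r/2 = 0.200/2 = 0.1000.
Expected number = 0.1000 × 500 = 50.00 ≈ 50.

50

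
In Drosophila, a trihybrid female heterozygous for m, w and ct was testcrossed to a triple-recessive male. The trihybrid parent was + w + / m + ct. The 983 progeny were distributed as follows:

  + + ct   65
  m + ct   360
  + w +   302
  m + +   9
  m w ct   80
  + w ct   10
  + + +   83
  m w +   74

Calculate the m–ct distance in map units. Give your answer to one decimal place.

The two rarest classes, + w ct and m + +, are the double crossovers. Comparing them with the parentals, only the ct allele has switched, so ct is the middle locus and the order is w – ct – m.
Crossovers in the ct–m interval produce the single-crossover classes m w + and + + ct (74 + 65 = 139) plus the double crossovers (19).
RF(ct–m) = (139 + 19) / 983 = 158/983 = 0.1607 → 16.1 map units.

16.1 map units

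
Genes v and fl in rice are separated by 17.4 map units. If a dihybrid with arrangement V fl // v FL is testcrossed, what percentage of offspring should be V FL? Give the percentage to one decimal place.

8.7%

A map distance of 17.4 map units corresponds to a recombination frequency of 0.174.
The F1 is V fl / v FL, so V FL is a recombinant gamete class with expected frequency r/2 = 0.174/2 = 0.0870.
That is 0.0870 = 8.7% of the progeny.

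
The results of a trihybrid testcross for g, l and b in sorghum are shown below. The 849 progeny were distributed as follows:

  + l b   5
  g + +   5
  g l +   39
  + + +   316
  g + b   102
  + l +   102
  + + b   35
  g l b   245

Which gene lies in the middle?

The two most frequent reciprocal classes, + + + and g l b, are the parental types, so the F1 was + + + / g l b.
The two rarest classes, g + + and + l b, are the double crossovers. Comparing them with the parentals, only the g allele has switched, so g is the middle locus and the order is l – g – b.

g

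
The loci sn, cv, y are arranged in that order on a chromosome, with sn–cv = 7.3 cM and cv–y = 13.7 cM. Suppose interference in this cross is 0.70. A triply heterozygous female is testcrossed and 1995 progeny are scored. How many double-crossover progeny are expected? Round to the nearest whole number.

6

Map distances give recombination frequencies of 0.073 and 0.137 for the two intervals.
With interference 0.70 (so coincidence = 0.30), expected double-crossover frequency = 0.073 × 0.137 × 0.30 = 0.00300.
Expected number = 0.00300 × 1995 = 5.99 ≈ 6.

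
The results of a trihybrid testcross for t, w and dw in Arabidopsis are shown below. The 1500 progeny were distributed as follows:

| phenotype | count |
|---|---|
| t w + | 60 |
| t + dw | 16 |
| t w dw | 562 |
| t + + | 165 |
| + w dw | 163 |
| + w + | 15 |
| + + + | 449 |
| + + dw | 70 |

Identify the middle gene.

The two most frequent reciprocal classes, + + + and t w dw, are the parental types, so the F1 was + + + / t w dw.
The two rarest classes, + w + and t + dw, are the double crossovers. Comparing them with the parentals, only the w allele has switched, so w is the middle locus and the order is t – w – dw.

w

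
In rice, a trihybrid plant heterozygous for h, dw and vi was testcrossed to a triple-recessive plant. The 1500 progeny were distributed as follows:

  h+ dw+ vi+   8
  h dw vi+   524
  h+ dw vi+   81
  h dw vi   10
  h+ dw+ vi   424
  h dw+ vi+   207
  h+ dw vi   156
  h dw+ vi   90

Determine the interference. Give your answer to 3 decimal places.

0.625

The two most frequent reciprocal classes, h+ dw+ vi and h dw vi+, are the parental types, so the F1 was h+ dw+ vi / h dw vi+.
The two rarest classes, h+ dw+ vi+ and h dw vi, are the double crossovers. Comparing them with the parentals, only the vi allele has switched, so vi is the middle locus and the order is dw – vi – h.
dw–vi: (363 + 18)/1500 = 0.2540; vi–h: (171 + 18)/1500 = 0.1260.
Expected DCO frequency = 0.2540 × 0.1260 ≈ 0.03200; observed = 18/1500 ≈ 0.01200.
Coefficient of coincidence = 0.01200/0.03200 ≈ 0.375; interference = 1 − 0.375 = 0.625.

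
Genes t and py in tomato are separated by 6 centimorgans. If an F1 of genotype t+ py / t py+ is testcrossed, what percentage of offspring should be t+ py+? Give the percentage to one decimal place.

3.0%

A map distance of 6 centimorgans corresponds to a recombination frequency of 0.060.
The F1 is t+ py / t py+, so t+ py+ is a recombinant gamete class with expected frequency r/2 = 0.060/2 = 0.0300.
That is 0.0300 = 3.0% of the progeny.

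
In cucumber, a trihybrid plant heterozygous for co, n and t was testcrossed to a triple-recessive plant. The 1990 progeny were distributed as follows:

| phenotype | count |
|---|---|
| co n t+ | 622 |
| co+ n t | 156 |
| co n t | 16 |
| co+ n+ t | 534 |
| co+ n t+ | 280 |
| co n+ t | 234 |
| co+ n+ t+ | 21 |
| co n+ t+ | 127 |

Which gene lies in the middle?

t

The two most frequent reciprocal classes, co n t+ and co+ n+ t, are the parental types, so the F1 was co n t+ / co+ n+ t.
The two rarest classes, co n t and co+ n+ t+, are the double crossovers. Comparing them with the parentals, only the t allele has switched, so t is the middle locus and the order is n – t – co.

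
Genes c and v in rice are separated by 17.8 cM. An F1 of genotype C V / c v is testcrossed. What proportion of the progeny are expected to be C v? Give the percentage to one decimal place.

A map distance of 17.8 cM corresponds to a recombination frequency of 0.178.
The F1 is C V / c v, so C v is a recombinant gamete class with expected frequency r/2 = 0.178/2 = 0.0890.
That is 0.0890 = 8.9% of the progeny.

8.9%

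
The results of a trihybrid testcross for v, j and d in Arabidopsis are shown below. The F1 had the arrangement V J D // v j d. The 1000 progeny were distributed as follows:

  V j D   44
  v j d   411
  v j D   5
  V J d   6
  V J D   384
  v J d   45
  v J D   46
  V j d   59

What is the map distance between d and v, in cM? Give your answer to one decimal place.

The two rarest classes, V J d and v j D, are the double crossovers. Comparing them with the parentals, only the d allele has switched, so d is the middle locus and the order is v – d – j.
Crossovers in the v–d interval produce the single-crossover classes v J D and V j d (46 + 59 = 105) plus the double crossovers (11).
RF(v–d) = (105 + 11) / 1000 = 116/1000 = 0.1160 → 11.6 cM.

11.6 cM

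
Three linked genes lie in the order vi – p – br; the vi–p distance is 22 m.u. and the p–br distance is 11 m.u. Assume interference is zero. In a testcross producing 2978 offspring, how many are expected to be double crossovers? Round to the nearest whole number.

72

Map distances give recombination frequencies of 0.220 and 0.110 for the two intervals.
With no interference, expected double-crossover frequency = 0.220 × 0.110 = 0.02420.
Expected number = 0.02420 × 2978 = 72.07 ≈ 72.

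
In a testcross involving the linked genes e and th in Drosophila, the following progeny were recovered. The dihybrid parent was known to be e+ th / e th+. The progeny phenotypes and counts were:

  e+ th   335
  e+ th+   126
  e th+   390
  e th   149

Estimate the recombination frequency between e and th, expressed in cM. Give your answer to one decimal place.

27.5 cM

The recombinant classes are e+ th+ and e th: 126 + 149 = 275.
Recombination frequency = 275/1000 = 0.2750 ≈ 27.5%, i.e. 27.5 cM.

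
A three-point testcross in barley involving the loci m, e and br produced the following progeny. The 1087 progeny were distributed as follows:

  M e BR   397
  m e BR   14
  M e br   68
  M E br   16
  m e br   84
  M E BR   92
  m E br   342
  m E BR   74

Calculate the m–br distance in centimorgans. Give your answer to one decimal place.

The two most frequent reciprocal classes, M e BR and m E br, are the parental types, so the F1 was M e BR / m E br.
The two rarest classes, m e BR and M E br, are the double crossovers. Comparing them with the parentals, only the m allele has switched, so m is the middle locus and the order is e – m – br.
Crossovers in the m–br interval produce the single-crossover classes M e br and m E BR (68 + 74 = 142) plus the double crossovers (30).
RF(m–br) = (142 + 30) / 1087 = 172/1087 = 0.1582 → 15.8 centimorgans.

15.8 centimorgans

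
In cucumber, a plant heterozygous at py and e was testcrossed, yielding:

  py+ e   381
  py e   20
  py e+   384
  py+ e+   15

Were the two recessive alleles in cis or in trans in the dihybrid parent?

The two most frequent classes are py+ e (381) and py e+ (384); these are the parental (non-recombinant) types.
So the F1 carried py+ e on one chromosome and py e+ on the other — the recessive alleles are on opposite chromosomes (trans / repulsion).

trans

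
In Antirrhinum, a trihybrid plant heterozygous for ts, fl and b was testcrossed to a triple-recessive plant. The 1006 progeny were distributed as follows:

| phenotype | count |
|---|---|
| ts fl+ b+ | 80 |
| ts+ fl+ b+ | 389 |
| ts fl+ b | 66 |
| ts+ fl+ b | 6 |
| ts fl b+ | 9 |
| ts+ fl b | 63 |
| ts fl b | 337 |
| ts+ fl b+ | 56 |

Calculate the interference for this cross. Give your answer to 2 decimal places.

0.30

The two most frequent reciprocal classes, ts fl b and ts+ fl+ b+, are the parental types, so the F1 was ts fl b / ts+ fl+ b+.
The two rarest classes, ts fl b+ and ts+ fl+ b, are the double crossovers. Comparing them with the parentals, only the b allele has switched, so b is the middle locus and the order is fl – b – ts.
fl–b: (122 + 15)/1006 = 0.1362; b–ts: (143 + 15)/1006 = 0.1571.
Expected DCO frequency = 0.1362 × 0.1571 ≈ 0.02140; observed = 15/1006 ≈ 0.01491.
Coefficient of coincidence = 0.01491/0.02140 ≈ 0.70; interference = 1 − 0.70 = 0.30.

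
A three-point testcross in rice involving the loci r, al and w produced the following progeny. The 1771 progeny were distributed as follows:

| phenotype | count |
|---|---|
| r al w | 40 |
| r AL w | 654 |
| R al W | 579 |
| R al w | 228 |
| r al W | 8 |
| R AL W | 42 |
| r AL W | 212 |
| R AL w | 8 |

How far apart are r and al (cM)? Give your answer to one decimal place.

The two most frequent reciprocal classes, r AL w and R al W, are the parental types, so the F1 was r AL w / R al W.
The two rarest classes, R AL w and r al W, are the double crossovers. Comparing them with the parentals, only the r allele has switched, so r is the middle locus and the order is al – r – w.
Crossovers in the al–r interval produce the single-crossover classes r al w and R AL W (40 + 42 = 82) plus the double crossovers (16).
RF(al–r) = (82 + 16) / 1771 = 98/1771 = 0.0553 → 5.5 cM.

5.5 cM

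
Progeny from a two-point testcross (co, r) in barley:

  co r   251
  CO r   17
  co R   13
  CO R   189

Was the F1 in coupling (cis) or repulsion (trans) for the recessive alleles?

The two most frequent classes are CO R (189) and co r (251); these are the parental (non-recombinant) types.
So the F1 carried CO R on one chromosome and co r on the other — the recessive alleles are on the same chromosome (cis / coupling).

cis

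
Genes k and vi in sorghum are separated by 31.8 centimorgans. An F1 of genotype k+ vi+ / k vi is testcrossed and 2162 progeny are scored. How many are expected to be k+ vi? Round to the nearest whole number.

A map distance of 31.8 centimorgans corresponds to a recombination frequency of 0.318.
The F1 is k+ vi+ / k vi, so k+ vi is a recombinant gamete class with expected frequency r/2 = 0.318/2 = 0.1590.
Expected number = 0.1590 × 2162 = 343.76 ≈ 344.

344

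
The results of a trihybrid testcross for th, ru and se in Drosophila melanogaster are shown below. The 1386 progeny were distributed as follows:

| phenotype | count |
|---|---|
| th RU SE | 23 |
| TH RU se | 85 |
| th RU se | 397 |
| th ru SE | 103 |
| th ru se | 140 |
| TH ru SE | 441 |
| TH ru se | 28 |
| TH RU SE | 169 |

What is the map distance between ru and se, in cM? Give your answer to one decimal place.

The two most frequent reciprocal classes, TH ru SE and th RU se, are the parental types, so the F1 was TH ru SE / th RU se.
The two rarest classes, TH ru se and th RU SE, are the double crossovers. Comparing them with the parentals, only the se allele has switched, so se is the middle locus and the order is th – se – ru.
Crossovers in the se–ru interval produce the single-crossover classes TH RU SE and th ru se (169 + 140 = 309) plus the double crossovers (51).
RF(se–ru) = (309 + 51) / 1386 = 360/1386 = 0.2597 → 26.0 cM.

26.0 cM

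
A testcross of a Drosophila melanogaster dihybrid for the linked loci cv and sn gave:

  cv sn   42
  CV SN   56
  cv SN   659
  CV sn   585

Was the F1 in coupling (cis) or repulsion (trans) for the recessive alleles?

The two most frequent classes are CV sn (585) and cv SN (659); these are the parental (non-recombinant) types.
So the F1 carried CV sn on one chromosome and cv SN on the other — the recessive alleles are on opposite chromosomes (trans / repulsion).

trans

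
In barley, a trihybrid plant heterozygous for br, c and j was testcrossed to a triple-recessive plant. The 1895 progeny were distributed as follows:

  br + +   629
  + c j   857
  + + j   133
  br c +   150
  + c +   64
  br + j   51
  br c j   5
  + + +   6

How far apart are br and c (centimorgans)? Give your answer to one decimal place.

The two most frequent reciprocal classes, + c j and br + +, are the parental types, so the F1 was + c j / br + +.
The two rarest classes, br c j and + + +, are the double crossovers. Comparing them with the parentals, only the br allele has switched, so br is the middle locus and the order is j – br – c.
Crossovers in the br–c interval produce the single-crossover classes + + j and br c + (133 + 150 = 283) plus the double crossovers (11).
RF(br–c) = (283 + 11) / 1895 = 294/1895 = 0.1551 → 15.5 centimorgans.

15.5 centimorgans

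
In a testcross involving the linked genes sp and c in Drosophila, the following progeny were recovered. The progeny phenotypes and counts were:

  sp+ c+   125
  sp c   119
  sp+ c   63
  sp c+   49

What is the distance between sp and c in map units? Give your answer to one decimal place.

31.5 map units

The two most frequent classes, sp+ c+ (125) and sp c (119), are the parental types, so the F1 was sp+ c+ / sp c.
The recombinant classes are sp+ c and sp c+: 63 + 49 = 112.
Recombination frequency = 112/356 = 0.3146 ≈ 31.5%, i.e. 31.5 map units.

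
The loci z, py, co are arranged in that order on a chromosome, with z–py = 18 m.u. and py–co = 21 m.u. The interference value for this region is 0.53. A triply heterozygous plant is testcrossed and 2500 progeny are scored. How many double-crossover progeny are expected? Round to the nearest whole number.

44

Map distances give recombination frequencies of 0.180 and 0.210 for the two intervals.
With interference 0.53 (so coincidence = 0.47), expected double-crossover frequency = 0.180 × 0.210 × 0.47 = 0.01777.
Expected number = 0.01777 × 2500 = 44.41 ≈ 44.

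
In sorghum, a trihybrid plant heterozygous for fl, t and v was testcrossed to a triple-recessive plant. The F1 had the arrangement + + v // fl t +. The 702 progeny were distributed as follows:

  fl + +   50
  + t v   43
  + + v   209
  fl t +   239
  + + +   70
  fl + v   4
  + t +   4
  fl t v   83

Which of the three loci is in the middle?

fl

The two rarest classes, fl + v and + t +, are the double crossovers. Comparing them with the parentals, only the fl allele has switched, so fl is the middle locus and the order is v – fl – t.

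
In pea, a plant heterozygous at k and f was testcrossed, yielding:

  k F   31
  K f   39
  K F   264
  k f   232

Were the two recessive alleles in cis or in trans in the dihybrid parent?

The two most frequent classes are K F (264) and k f (232); these are the parental (non-recombinant) types.
So the F1 carried K F on one chromosome and k f on the other — the recessive alleles are on the same chromosome (cis / coupling).

cis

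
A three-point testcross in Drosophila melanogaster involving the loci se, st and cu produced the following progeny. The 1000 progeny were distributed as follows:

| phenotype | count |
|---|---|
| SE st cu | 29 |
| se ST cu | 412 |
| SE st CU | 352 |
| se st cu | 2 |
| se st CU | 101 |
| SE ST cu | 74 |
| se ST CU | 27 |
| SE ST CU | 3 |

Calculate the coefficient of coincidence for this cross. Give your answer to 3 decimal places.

0.455

The two most frequent reciprocal classes, SE st CU and se ST cu, are the parental types, so the F1 was SE st CU / se ST cu.
The two rarest classes, SE ST CU and se st cu, are the double crossovers. Comparing them with the parentals, only the st allele has switched, so st is the middle locus and the order is se – st – cu.
se–st: (175 + 5)/1000 = 0.1800; st–cu: (56 + 5)/1000 = 0.0610.
Expected DCO frequency = 0.1800 × 0.0610 ≈ 0.01098; observed = 5/1000 ≈ 0.00500.
Coefficient of coincidence = 0.00500/0.01098 ≈ 0.455.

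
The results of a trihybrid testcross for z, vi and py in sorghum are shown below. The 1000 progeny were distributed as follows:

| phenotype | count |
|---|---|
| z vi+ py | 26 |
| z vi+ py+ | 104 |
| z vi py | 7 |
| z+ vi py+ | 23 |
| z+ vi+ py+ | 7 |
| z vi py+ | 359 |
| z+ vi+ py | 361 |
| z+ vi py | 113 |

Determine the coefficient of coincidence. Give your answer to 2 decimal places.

The two most frequent reciprocal classes, z vi py+ and z+ vi+ py, are the parental types, so the F1 was z vi py+ / z+ vi+ py.
The two rarest classes, z vi py and z+ vi+ py+, are the double crossovers. Comparing them with the parentals, only the py allele has switched, so py is the middle locus and the order is vi – py – z.
vi–py: (217 + 14)/1000 = 0.2310; py–z: (49 + 14)/1000 = 0.0630.
Expected DCO frequency = 0.2310 × 0.0630 ≈ 0.01455; observed = 14/1000 ≈ 0.01400.
Coefficient of coincidence = 0.01400/0.01455 ≈ 0.96.

0.96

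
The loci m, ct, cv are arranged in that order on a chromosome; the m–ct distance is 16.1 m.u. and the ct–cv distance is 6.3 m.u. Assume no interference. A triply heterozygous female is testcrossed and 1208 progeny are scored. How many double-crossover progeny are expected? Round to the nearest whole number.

Map distances give recombination frequencies of 0.161 and 0.063 for the two intervals.
With no interference, expected double-crossover frequency = 0.161 × 0.063 = 0.01014.
Expected number = 0.01014 × 1208 = 12.25 ≈ 12.

12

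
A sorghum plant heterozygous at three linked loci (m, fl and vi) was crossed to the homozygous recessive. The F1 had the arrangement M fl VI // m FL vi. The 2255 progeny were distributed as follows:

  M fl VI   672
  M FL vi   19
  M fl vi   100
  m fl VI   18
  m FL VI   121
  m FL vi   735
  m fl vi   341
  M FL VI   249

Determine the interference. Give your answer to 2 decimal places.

The two rarest classes, m fl VI and M FL vi, are the double crossovers. Comparing them with the parentals, only the m allele has switched, so m is the middle locus and the order is vi – m – fl.
vi–m: (221 + 37)/2255 = 0.1144; m–fl: (590 + 37)/2255 = 0.2780.
Expected DCO frequency = 0.1144 × 0.2780 ≈ 0.03180; observed = 37/2255 ≈ 0.01641.
Coefficient of coincidence = 0.01641/0.03180 ≈ 0.52; interference = 1 − 0.52 = 0.48.

0.48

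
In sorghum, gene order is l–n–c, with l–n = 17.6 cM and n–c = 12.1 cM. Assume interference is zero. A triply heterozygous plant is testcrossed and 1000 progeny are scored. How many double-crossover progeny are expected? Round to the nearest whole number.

21

Map distances give recombination frequencies of 0.176 and 0.121 for the two intervals.
With no interference, expected double-crossover frequency = 0.176 × 0.121 = 0.02130.
Expected number = 0.02130 × 1000 = 21.30 ≈ 21.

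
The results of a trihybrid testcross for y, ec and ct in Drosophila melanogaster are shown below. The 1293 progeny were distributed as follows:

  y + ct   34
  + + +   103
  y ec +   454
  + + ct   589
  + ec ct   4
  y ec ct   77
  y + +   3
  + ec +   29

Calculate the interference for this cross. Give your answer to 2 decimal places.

The two most frequent reciprocal classes, + + ct and y ec +, are the parental types, so the F1 was + + ct / y ec +.
The two rarest classes, + ec ct and y + +, are the double crossovers. Comparing them with the parentals, only the ec allele has switched, so ec is the middle locus and the order is y – ec – ct.
y–ec: (63 + 7)/1293 = 0.0541; ec–ct: (180 + 7)/1293 = 0.1446.
Expected DCO frequency = 0.0541 × 0.1446 ≈ 0.00782; observed = 7/1293 ≈ 0.00541.
Coefficient of coincidence = 0.00541/0.00782 ≈ 0.69; interference = 1 − 0.69 = 0.31.

0.31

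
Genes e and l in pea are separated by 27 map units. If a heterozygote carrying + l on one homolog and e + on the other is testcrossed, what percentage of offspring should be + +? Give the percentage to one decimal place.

13.5%

A map distance of 27 map units corresponds to a recombination frequency of 0.270.
The F1 is + l / e +, so + + is a recombinant gamete class with expected frequency r/2 = 0.270/2 = 0.1350.
That is 0.1350 = 13.5% of the progeny.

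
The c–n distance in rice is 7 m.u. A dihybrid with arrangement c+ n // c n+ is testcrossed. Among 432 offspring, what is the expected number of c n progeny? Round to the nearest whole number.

15

A map distance of 7 m.u. corresponds to a recombination frequency of 0.070.
The F1 is c+ n / c n+, so c n is a recombinant gamete class with expected frequency r/2 = 0.070/2 = 0.0350.
Expected number = 0.0350 × 432 = 15.12 ≈ 15.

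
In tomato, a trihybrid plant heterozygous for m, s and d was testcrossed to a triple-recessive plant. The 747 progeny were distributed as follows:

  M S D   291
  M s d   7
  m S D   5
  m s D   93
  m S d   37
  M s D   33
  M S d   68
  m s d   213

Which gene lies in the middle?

The two most frequent reciprocal classes, m s d and M S D, are the parental types, so the F1 was m s d / M S D.
The two rarest classes, M s d and m S D, are the double crossovers. Comparing them with the parentals, only the m allele has switched, so m is the middle locus and the order is d – m – s.

m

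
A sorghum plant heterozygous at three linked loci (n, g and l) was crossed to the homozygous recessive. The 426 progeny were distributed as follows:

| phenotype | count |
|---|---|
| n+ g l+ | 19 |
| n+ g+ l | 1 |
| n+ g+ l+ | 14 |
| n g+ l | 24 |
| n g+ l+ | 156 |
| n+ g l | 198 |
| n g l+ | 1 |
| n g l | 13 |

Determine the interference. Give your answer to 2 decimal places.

0.35

The two most frequent reciprocal classes, n+ g l and n g+ l+, are the parental types, so the F1 was n+ g l / n g+ l+.
The two rarest classes, n+ g+ l and n g l+, are the double crossovers. Comparing them with the parentals, only the g allele has switched, so g is the middle locus and the order is l – g – n.
l–g: (43 + 2)/426 = 0.1056; g–n: (27 + 2)/426 = 0.0681.
Expected DCO frequency = 0.1056 × 0.0681 ≈ 0.00719; observed = 2/426 ≈ 0.00469.
Coefficient of coincidence = 0.00469/0.00719 ≈ 0.65; interference = 1 − 0.65 = 0.35.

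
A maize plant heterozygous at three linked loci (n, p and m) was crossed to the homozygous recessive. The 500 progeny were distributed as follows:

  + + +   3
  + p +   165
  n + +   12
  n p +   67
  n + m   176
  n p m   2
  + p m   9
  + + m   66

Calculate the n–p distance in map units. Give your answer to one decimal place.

27.6 map units

The two most frequent reciprocal classes, n + m and + p +, are the parental types, so the F1 was n + m / + p +.
The two rarest classes, n p m and + + +, are the double crossovers. Comparing them with the parentals, only the p allele has switched, so p is the middle locus and the order is n – p – m.
Crossovers in the n–p interval produce the single-crossover classes + + m and n p + (66 + 67 = 133) plus the double crossovers (5).
RF(n–p) = (133 + 5) / 500 = 138/500 = 0.2760 → 27.6 map units.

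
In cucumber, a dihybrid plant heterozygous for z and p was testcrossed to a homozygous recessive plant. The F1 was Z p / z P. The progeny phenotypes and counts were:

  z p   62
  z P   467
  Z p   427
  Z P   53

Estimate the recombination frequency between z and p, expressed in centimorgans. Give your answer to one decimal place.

The recombinant classes are Z P and z p: 53 + 62 = 115.
Recombination frequency = 115/1009 = 0.1140 ≈ 11.4%, i.e. 11.4 centimorgans.

11.4 centimorgans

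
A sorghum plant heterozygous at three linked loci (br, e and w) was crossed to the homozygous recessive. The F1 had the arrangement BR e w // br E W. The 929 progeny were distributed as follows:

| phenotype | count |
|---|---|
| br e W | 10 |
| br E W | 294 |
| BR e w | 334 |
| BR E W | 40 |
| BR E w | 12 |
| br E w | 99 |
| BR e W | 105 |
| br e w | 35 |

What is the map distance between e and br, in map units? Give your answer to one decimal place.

The two rarest classes, BR E w and br e W, are the double crossovers. Comparing them with the parentals, only the e allele has switched, so e is the middle locus and the order is w – e – br.
Crossovers in the e–br interval produce the single-crossover classes br e w and BR E W (35 + 40 = 75) plus the double crossovers (22).
RF(e–br) = (75 + 22) / 929 = 97/929 = 0.1044 → 10.4 map units.

10.4 map units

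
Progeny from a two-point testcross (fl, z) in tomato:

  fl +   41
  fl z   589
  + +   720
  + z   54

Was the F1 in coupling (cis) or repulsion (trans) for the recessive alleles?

The two most frequent classes are + + (720) and fl z (589); these are the parental (non-recombinant) types.
So the F1 carried + + on one chromosome and fl z on the other — the recessive alleles are on the same chromosome (cis / coupling).

cis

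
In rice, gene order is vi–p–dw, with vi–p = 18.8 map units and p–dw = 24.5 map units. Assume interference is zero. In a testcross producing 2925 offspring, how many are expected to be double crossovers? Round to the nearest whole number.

Map distances give recombination frequencies of 0.188 and 0.245 for the two intervals.
With no interference, expected double-crossover frequency = 0.188 × 0.245 = 0.04606.
Expected number = 0.04606 × 2925 = 134.73 ≈ 135.

135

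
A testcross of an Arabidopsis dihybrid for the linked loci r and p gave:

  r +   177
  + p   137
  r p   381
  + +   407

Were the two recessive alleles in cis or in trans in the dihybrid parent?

cis

The two most frequent classes are + + (407) and r p (381); these are the parental (non-recombinant) types.
So the F1 carried + + on one chromosome and r p on the other — the recessive alleles are on the same chromosome (cis / coupling).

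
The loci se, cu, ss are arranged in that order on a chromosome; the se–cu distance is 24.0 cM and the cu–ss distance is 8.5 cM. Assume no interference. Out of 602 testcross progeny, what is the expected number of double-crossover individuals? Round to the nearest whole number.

12

Map distances give recombination frequencies of 0.240 and 0.085 for the two intervals.
With no interference, expected double-crossover frequency = 0.240 × 0.085 = 0.02040.
Expected number = 0.02040 × 602 = 12.28 ≈ 12.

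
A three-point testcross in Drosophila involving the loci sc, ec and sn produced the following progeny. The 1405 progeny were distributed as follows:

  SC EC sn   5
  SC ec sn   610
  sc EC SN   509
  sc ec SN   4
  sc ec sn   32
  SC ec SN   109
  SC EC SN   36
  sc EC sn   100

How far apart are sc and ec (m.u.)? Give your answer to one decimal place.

The two most frequent reciprocal classes, SC ec sn and sc EC SN, are the parental types, so the F1 was SC ec sn / sc EC SN.
The two rarest classes, SC EC sn and sc ec SN, are the double crossovers. Comparing them with the parentals, only the ec allele has switched, so ec is the middle locus and the order is sn – ec – sc.
Crossovers in the ec–sc interval produce the single-crossover classes sc ec sn and SC EC SN (32 + 36 = 68) plus the double crossovers (9).
RF(ec–sc) = (68 + 9) / 1405 = 77/1405 = 0.0548 → 5.5 m.u.

5.5 m.u.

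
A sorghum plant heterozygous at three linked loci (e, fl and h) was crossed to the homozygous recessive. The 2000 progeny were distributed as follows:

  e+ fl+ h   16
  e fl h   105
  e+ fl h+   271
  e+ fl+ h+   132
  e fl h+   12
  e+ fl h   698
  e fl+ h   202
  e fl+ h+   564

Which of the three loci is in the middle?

fl

The two most frequent reciprocal classes, e+ fl h and e fl+ h+, are the parental types, so the F1 was e+ fl h / e fl+ h+.
The two rarest classes, e+ fl+ h and e fl h+, are the double crossovers. Comparing them with the parentals, only the fl allele has switched, so fl is the middle locus and the order is h – fl – e.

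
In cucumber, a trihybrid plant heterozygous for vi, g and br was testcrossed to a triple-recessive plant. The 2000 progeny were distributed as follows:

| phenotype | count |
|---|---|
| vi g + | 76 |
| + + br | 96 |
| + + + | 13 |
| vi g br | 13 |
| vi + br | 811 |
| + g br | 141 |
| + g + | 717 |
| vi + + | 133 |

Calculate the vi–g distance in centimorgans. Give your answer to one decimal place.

The two most frequent reciprocal classes, + g + and vi + br, are the parental types, so the F1 was + g + / vi + br.
The two rarest classes, + + + and vi g br, are the double crossovers. Comparing them with the parentals, only the g allele has switched, so g is the middle locus and the order is br – g – vi.
Crossovers in the g–vi interval produce the single-crossover classes vi g + and + + br (76 + 96 = 172) plus the double crossovers (26).
RF(g–vi) = (172 + 26) / 2000 = 198/2000 = 0.0990 → 9.9 centimorgans.

9.9 centimorgans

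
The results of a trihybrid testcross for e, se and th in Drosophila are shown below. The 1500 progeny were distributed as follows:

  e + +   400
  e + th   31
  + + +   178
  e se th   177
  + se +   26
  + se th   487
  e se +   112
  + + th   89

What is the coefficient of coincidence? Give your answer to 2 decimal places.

The two most frequent reciprocal classes, + se th and e + +, are the parental types, so the F1 was + se th / e + +.
The two rarest classes, + se + and e + th, are the double crossovers. Comparing them with the parentals, only the th allele has switched, so th is the middle locus and the order is e – th – se.
e–th: (355 + 57)/1500 = 0.2747; th–se: (201 + 57)/1500 = 0.1720.
Expected DCO frequency = 0.2747 × 0.1720 ≈ 0.04725; observed = 57/1500 ≈ 0.03800.
Coefficient of coincidence = 0.03800/0.04725 ≈ 0.80.

0.80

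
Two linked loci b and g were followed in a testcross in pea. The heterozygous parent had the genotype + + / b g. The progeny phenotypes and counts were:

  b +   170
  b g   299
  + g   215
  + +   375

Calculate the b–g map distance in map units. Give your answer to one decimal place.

The recombinant classes are + g and b +: 215 + 170 = 385.
Recombination frequency = 385/1059 = 0.3636 ≈ 36.4%, i.e. 36.4 map units.

36.4 map units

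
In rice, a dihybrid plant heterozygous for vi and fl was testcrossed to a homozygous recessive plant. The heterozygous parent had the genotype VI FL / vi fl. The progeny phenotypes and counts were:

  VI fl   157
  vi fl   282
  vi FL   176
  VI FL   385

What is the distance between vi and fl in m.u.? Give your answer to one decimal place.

The recombinant classes are VI fl and vi FL: 157 + 176 = 333.
Recombination frequency = 333/1000 = 0.3330 ≈ 33.3%, i.e. 33.3 m.u.

33.3 m.u.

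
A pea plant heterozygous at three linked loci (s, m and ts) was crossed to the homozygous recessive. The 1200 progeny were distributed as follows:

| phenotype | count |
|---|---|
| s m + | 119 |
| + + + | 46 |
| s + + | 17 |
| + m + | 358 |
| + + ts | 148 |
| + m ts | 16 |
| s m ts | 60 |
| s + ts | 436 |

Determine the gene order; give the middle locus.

ts

The two most frequent reciprocal classes, s + ts and + m +, are the parental types, so the F1 was s + ts / + m +.
The two rarest classes, s + + and + m ts, are the double crossovers. Comparing them with the parentals, only the ts allele has switched, so ts is the middle locus and the order is m – ts – s.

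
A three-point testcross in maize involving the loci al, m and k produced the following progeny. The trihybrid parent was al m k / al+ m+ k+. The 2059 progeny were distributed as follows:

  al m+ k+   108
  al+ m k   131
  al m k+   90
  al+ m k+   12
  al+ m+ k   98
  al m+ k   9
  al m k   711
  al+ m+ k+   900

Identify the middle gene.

m

The two rarest classes, al m+ k and al+ m k+, are the double crossovers. Comparing them with the parentals, only the m allele has switched, so m is the middle locus and the order is k – m – al.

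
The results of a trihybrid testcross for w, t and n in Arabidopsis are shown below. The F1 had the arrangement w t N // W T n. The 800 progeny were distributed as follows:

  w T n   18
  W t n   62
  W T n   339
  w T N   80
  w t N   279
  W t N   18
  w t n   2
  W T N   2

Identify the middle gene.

The two rarest classes, w t n and W T N, are the double crossovers. Comparing them with the parentals, only the n allele has switched, so n is the middle locus and the order is t – n – w.

n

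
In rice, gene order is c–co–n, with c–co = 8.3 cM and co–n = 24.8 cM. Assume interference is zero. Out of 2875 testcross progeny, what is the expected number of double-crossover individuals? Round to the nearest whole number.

59

Map distances give recombination frequencies of 0.083 and 0.248 for the two intervals.
With no interference, expected double-crossover frequency = 0.083 × 0.248 = 0.02058.
Expected number = 0.02058 × 2875 = 59.18 ≈ 59.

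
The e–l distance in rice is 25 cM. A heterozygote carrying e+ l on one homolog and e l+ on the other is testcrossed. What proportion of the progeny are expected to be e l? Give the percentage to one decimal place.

12.5%

A map distance of 25 cM corresponds to a recombination frequency of 0.250.
The F1 is e+ l / e l+, so e l is a recombinant gamete class with expected frequency r/2 = 0.250/2 = 0.1250.
That is 0.1250 = 12.5% of the progeny.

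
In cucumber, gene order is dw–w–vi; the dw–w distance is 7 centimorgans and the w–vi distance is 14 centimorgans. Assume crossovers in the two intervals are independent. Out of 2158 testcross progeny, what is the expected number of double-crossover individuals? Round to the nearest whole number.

21

Map distances give recombination frequencies of 0.070 and 0.140 for the two intervals.
With no interference, expected double-crossover frequency = 0.070 × 0.140 = 0.00980.
Expected number = 0.00980 × 2158 = 21.15 ≈ 21.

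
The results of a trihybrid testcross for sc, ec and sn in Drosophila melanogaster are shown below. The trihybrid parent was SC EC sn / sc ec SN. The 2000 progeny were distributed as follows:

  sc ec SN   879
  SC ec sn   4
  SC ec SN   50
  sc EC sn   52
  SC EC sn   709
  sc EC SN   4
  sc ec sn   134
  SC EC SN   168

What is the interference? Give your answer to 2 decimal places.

The two rarest classes, SC ec sn and sc EC SN, are the double crossovers. Comparing them with the parentals, only the ec allele has switched, so ec is the middle locus and the order is sn – ec – sc.
sn–ec: (302 + 8)/2000 = 0.1550; ec–sc: (102 + 8)/2000 = 0.0550.
Expected DCO frequency = 0.1550 × 0.0550 ≈ 0.00852; observed = 8/2000 ≈ 0.00400.
Coefficient of coincidence = 0.00400/0.00852 ≈ 0.47; interference = 1 − 0.47 = 0.53.

0.53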